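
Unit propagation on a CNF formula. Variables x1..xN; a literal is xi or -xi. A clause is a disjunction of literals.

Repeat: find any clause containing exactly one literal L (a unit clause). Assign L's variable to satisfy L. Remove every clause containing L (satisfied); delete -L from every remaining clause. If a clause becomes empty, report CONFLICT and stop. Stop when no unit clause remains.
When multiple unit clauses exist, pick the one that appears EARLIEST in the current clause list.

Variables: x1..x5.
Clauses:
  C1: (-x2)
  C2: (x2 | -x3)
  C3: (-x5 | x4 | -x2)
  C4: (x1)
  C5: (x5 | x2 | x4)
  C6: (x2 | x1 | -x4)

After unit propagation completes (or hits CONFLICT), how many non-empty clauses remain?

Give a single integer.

Answer: 1

Derivation:
unit clause [-2] forces x2=F; simplify:
  drop 2 from [2, -3] -> [-3]
  drop 2 from [5, 2, 4] -> [5, 4]
  drop 2 from [2, 1, -4] -> [1, -4]
  satisfied 2 clause(s); 4 remain; assigned so far: [2]
unit clause [-3] forces x3=F; simplify:
  satisfied 1 clause(s); 3 remain; assigned so far: [2, 3]
unit clause [1] forces x1=T; simplify:
  satisfied 2 clause(s); 1 remain; assigned so far: [1, 2, 3]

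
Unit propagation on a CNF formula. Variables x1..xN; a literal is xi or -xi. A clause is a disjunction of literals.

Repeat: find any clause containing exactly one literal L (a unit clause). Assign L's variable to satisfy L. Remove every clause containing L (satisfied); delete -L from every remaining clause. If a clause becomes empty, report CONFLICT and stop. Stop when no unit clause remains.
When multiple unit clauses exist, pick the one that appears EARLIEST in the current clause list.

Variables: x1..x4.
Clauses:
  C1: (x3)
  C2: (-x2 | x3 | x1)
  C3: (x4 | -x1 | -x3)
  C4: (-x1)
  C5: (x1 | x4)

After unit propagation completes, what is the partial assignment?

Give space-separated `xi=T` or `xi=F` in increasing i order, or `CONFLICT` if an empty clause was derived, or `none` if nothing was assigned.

unit clause [3] forces x3=T; simplify:
  drop -3 from [4, -1, -3] -> [4, -1]
  satisfied 2 clause(s); 3 remain; assigned so far: [3]
unit clause [-1] forces x1=F; simplify:
  drop 1 from [1, 4] -> [4]
  satisfied 2 clause(s); 1 remain; assigned so far: [1, 3]
unit clause [4] forces x4=T; simplify:
  satisfied 1 clause(s); 0 remain; assigned so far: [1, 3, 4]

Answer: x1=F x3=T x4=T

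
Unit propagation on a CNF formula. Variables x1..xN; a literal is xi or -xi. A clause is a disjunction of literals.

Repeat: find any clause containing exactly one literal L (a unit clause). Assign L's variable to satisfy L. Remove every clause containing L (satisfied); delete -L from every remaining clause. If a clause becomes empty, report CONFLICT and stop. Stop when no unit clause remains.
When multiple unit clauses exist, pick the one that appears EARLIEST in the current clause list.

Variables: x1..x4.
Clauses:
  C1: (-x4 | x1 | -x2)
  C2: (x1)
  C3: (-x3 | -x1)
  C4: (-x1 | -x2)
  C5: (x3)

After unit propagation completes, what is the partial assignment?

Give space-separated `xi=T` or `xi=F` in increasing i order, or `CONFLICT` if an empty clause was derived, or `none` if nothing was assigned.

Answer: CONFLICT

Derivation:
unit clause [1] forces x1=T; simplify:
  drop -1 from [-3, -1] -> [-3]
  drop -1 from [-1, -2] -> [-2]
  satisfied 2 clause(s); 3 remain; assigned so far: [1]
unit clause [-3] forces x3=F; simplify:
  drop 3 from [3] -> [] (empty!)
  satisfied 1 clause(s); 2 remain; assigned so far: [1, 3]
CONFLICT (empty clause)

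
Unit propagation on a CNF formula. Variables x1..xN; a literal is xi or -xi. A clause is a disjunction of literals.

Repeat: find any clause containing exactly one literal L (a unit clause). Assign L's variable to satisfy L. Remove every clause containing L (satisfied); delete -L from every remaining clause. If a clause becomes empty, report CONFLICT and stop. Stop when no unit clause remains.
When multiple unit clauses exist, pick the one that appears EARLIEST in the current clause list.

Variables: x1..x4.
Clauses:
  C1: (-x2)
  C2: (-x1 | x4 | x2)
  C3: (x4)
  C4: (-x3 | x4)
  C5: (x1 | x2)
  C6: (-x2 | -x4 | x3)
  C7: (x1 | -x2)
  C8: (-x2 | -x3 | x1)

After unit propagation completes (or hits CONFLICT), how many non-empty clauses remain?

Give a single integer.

Answer: 0

Derivation:
unit clause [-2] forces x2=F; simplify:
  drop 2 from [-1, 4, 2] -> [-1, 4]
  drop 2 from [1, 2] -> [1]
  satisfied 4 clause(s); 4 remain; assigned so far: [2]
unit clause [4] forces x4=T; simplify:
  satisfied 3 clause(s); 1 remain; assigned so far: [2, 4]
unit clause [1] forces x1=T; simplify:
  satisfied 1 clause(s); 0 remain; assigned so far: [1, 2, 4]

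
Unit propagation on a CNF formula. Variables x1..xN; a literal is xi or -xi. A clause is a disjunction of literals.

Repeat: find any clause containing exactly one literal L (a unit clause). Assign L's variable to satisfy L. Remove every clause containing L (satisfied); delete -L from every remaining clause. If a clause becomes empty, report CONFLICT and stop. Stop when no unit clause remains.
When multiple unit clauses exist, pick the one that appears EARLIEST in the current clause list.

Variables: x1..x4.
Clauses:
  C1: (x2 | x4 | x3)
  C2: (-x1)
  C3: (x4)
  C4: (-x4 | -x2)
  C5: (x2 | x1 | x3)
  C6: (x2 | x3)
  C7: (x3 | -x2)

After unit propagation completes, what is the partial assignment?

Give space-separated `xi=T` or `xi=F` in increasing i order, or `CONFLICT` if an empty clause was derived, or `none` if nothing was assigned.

unit clause [-1] forces x1=F; simplify:
  drop 1 from [2, 1, 3] -> [2, 3]
  satisfied 1 clause(s); 6 remain; assigned so far: [1]
unit clause [4] forces x4=T; simplify:
  drop -4 from [-4, -2] -> [-2]
  satisfied 2 clause(s); 4 remain; assigned so far: [1, 4]
unit clause [-2] forces x2=F; simplify:
  drop 2 from [2, 3] -> [3]
  drop 2 from [2, 3] -> [3]
  satisfied 2 clause(s); 2 remain; assigned so far: [1, 2, 4]
unit clause [3] forces x3=T; simplify:
  satisfied 2 clause(s); 0 remain; assigned so far: [1, 2, 3, 4]

Answer: x1=F x2=F x3=T x4=T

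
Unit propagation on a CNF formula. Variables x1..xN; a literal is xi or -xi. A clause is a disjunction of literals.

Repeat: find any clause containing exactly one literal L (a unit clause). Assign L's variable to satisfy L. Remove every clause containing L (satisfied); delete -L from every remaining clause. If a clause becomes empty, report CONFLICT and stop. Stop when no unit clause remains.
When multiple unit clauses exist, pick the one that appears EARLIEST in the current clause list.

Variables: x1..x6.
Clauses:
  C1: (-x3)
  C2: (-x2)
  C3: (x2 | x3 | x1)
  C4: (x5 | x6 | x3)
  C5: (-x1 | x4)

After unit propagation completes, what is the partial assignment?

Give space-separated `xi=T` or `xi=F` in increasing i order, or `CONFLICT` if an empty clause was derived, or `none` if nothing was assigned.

unit clause [-3] forces x3=F; simplify:
  drop 3 from [2, 3, 1] -> [2, 1]
  drop 3 from [5, 6, 3] -> [5, 6]
  satisfied 1 clause(s); 4 remain; assigned so far: [3]
unit clause [-2] forces x2=F; simplify:
  drop 2 from [2, 1] -> [1]
  satisfied 1 clause(s); 3 remain; assigned so far: [2, 3]
unit clause [1] forces x1=T; simplify:
  drop -1 from [-1, 4] -> [4]
  satisfied 1 clause(s); 2 remain; assigned so far: [1, 2, 3]
unit clause [4] forces x4=T; simplify:
  satisfied 1 clause(s); 1 remain; assigned so far: [1, 2, 3, 4]

Answer: x1=T x2=F x3=F x4=T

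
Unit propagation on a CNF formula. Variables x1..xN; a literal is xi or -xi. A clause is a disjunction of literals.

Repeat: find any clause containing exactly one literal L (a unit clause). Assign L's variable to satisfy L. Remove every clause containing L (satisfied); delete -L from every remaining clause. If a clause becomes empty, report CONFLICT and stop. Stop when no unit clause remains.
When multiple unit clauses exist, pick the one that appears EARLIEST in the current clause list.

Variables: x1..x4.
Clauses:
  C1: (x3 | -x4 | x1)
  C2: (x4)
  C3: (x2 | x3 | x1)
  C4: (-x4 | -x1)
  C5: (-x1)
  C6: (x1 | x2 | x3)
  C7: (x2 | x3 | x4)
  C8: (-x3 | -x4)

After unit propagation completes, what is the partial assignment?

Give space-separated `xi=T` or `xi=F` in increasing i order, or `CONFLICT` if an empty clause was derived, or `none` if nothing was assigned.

Answer: CONFLICT

Derivation:
unit clause [4] forces x4=T; simplify:
  drop -4 from [3, -4, 1] -> [3, 1]
  drop -4 from [-4, -1] -> [-1]
  drop -4 from [-3, -4] -> [-3]
  satisfied 2 clause(s); 6 remain; assigned so far: [4]
unit clause [-1] forces x1=F; simplify:
  drop 1 from [3, 1] -> [3]
  drop 1 from [2, 3, 1] -> [2, 3]
  drop 1 from [1, 2, 3] -> [2, 3]
  satisfied 2 clause(s); 4 remain; assigned so far: [1, 4]
unit clause [3] forces x3=T; simplify:
  drop -3 from [-3] -> [] (empty!)
  satisfied 3 clause(s); 1 remain; assigned so far: [1, 3, 4]
CONFLICT (empty clause)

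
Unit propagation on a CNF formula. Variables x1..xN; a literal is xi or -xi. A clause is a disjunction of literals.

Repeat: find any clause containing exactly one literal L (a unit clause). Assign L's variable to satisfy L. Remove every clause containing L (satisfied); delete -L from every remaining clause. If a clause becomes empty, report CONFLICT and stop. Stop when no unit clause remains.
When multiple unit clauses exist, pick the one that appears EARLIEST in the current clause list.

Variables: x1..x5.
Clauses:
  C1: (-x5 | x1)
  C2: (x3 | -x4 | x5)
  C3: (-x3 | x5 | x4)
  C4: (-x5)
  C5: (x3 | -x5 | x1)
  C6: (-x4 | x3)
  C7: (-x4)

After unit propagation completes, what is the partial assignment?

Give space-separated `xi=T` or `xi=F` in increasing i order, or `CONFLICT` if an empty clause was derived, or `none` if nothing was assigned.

Answer: x3=F x4=F x5=F

Derivation:
unit clause [-5] forces x5=F; simplify:
  drop 5 from [3, -4, 5] -> [3, -4]
  drop 5 from [-3, 5, 4] -> [-3, 4]
  satisfied 3 clause(s); 4 remain; assigned so far: [5]
unit clause [-4] forces x4=F; simplify:
  drop 4 from [-3, 4] -> [-3]
  satisfied 3 clause(s); 1 remain; assigned so far: [4, 5]
unit clause [-3] forces x3=F; simplify:
  satisfied 1 clause(s); 0 remain; assigned so far: [3, 4, 5]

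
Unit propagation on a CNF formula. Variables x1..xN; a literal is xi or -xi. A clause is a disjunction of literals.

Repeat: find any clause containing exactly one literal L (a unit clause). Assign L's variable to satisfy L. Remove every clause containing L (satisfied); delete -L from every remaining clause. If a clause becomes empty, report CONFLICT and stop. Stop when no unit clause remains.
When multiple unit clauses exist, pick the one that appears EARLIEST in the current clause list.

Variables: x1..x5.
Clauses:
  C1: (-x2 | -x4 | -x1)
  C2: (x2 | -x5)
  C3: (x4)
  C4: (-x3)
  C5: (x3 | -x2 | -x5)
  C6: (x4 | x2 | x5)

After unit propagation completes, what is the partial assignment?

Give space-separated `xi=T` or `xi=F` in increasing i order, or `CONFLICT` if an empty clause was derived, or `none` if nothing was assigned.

unit clause [4] forces x4=T; simplify:
  drop -4 from [-2, -4, -1] -> [-2, -1]
  satisfied 2 clause(s); 4 remain; assigned so far: [4]
unit clause [-3] forces x3=F; simplify:
  drop 3 from [3, -2, -5] -> [-2, -5]
  satisfied 1 clause(s); 3 remain; assigned so far: [3, 4]

Answer: x3=F x4=T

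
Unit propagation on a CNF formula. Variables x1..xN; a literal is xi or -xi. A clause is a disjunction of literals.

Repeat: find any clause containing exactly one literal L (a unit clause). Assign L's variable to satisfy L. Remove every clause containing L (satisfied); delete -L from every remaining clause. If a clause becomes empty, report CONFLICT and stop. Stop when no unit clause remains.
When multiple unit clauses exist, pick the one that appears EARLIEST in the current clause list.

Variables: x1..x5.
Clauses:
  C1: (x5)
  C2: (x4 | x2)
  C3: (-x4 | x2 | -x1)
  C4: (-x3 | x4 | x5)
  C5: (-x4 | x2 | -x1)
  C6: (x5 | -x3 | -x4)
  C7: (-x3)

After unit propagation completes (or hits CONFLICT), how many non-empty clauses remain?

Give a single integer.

Answer: 3

Derivation:
unit clause [5] forces x5=T; simplify:
  satisfied 3 clause(s); 4 remain; assigned so far: [5]
unit clause [-3] forces x3=F; simplify:
  satisfied 1 clause(s); 3 remain; assigned so far: [3, 5]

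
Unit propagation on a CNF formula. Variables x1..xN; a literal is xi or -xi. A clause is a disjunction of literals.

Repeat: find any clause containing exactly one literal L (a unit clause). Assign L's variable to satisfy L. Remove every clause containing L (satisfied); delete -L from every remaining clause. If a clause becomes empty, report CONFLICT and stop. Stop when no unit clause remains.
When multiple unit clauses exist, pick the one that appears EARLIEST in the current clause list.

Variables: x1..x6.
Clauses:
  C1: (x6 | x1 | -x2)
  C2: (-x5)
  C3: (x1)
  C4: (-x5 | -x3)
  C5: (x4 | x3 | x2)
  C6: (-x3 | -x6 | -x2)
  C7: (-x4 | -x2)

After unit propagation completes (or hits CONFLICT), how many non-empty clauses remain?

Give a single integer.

unit clause [-5] forces x5=F; simplify:
  satisfied 2 clause(s); 5 remain; assigned so far: [5]
unit clause [1] forces x1=T; simplify:
  satisfied 2 clause(s); 3 remain; assigned so far: [1, 5]

Answer: 3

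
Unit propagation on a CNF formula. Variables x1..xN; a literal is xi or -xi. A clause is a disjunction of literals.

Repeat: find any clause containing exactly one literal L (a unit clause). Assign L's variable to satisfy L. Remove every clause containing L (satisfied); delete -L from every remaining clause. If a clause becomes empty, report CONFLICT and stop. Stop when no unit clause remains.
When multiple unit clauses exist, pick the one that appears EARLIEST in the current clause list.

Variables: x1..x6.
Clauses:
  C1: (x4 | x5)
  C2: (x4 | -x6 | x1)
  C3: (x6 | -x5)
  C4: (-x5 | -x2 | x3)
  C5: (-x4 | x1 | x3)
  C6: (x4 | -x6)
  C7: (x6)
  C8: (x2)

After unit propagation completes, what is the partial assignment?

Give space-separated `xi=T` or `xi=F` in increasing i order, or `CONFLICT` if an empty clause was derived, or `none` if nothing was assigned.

Answer: x2=T x4=T x6=T

Derivation:
unit clause [6] forces x6=T; simplify:
  drop -6 from [4, -6, 1] -> [4, 1]
  drop -6 from [4, -6] -> [4]
  satisfied 2 clause(s); 6 remain; assigned so far: [6]
unit clause [4] forces x4=T; simplify:
  drop -4 from [-4, 1, 3] -> [1, 3]
  satisfied 3 clause(s); 3 remain; assigned so far: [4, 6]
unit clause [2] forces x2=T; simplify:
  drop -2 from [-5, -2, 3] -> [-5, 3]
  satisfied 1 clause(s); 2 remain; assigned so far: [2, 4, 6]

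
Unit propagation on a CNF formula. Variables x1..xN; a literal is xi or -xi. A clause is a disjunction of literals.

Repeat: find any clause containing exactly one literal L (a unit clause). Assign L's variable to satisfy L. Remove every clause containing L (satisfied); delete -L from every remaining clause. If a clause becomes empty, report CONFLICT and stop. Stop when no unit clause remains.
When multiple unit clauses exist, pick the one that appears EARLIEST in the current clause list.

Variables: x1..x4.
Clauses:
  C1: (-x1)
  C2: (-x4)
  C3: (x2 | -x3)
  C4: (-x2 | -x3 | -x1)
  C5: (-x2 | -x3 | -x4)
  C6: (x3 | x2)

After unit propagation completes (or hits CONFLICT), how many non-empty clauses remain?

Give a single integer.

Answer: 2

Derivation:
unit clause [-1] forces x1=F; simplify:
  satisfied 2 clause(s); 4 remain; assigned so far: [1]
unit clause [-4] forces x4=F; simplify:
  satisfied 2 clause(s); 2 remain; assigned so far: [1, 4]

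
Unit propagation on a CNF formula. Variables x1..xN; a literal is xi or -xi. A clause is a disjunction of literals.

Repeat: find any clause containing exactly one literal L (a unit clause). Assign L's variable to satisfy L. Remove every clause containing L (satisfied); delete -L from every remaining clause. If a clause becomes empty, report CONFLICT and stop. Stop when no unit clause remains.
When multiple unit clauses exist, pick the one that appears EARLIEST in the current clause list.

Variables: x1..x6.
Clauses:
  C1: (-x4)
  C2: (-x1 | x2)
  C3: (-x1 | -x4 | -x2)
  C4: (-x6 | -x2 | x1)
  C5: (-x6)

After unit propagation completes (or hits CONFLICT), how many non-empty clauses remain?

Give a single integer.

Answer: 1

Derivation:
unit clause [-4] forces x4=F; simplify:
  satisfied 2 clause(s); 3 remain; assigned so far: [4]
unit clause [-6] forces x6=F; simplify:
  satisfied 2 clause(s); 1 remain; assigned so far: [4, 6]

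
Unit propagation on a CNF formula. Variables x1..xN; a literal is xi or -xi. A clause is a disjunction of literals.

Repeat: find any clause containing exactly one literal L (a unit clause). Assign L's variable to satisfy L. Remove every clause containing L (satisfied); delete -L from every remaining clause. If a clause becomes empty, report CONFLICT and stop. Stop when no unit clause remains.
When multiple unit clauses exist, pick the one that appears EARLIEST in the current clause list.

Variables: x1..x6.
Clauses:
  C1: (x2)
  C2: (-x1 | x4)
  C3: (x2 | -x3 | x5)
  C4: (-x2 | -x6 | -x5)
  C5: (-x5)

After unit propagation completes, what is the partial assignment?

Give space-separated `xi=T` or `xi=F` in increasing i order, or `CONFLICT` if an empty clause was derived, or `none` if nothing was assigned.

unit clause [2] forces x2=T; simplify:
  drop -2 from [-2, -6, -5] -> [-6, -5]
  satisfied 2 clause(s); 3 remain; assigned so far: [2]
unit clause [-5] forces x5=F; simplify:
  satisfied 2 clause(s); 1 remain; assigned so far: [2, 5]

Answer: x2=T x5=F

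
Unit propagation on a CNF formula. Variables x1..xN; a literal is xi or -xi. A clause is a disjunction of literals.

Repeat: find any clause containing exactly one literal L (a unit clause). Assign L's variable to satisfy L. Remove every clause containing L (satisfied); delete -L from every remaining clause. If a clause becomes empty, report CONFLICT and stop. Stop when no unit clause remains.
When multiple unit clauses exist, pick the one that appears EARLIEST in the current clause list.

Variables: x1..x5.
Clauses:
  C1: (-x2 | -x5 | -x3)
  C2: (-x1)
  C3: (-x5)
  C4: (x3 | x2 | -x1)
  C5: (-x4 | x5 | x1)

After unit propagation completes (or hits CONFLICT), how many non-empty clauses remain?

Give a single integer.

unit clause [-1] forces x1=F; simplify:
  drop 1 from [-4, 5, 1] -> [-4, 5]
  satisfied 2 clause(s); 3 remain; assigned so far: [1]
unit clause [-5] forces x5=F; simplify:
  drop 5 from [-4, 5] -> [-4]
  satisfied 2 clause(s); 1 remain; assigned so far: [1, 5]
unit clause [-4] forces x4=F; simplify:
  satisfied 1 clause(s); 0 remain; assigned so far: [1, 4, 5]

Answer: 0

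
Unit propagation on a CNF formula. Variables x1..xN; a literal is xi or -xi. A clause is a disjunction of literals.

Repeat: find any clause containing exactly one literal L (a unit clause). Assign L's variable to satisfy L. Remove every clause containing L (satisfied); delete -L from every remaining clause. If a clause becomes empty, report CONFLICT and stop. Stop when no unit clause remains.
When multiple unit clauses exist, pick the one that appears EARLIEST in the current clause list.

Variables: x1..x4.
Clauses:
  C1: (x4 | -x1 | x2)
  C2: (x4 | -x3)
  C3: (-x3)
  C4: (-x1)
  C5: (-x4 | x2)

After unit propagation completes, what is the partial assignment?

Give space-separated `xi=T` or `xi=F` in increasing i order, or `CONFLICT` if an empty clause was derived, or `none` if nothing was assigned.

unit clause [-3] forces x3=F; simplify:
  satisfied 2 clause(s); 3 remain; assigned so far: [3]
unit clause [-1] forces x1=F; simplify:
  satisfied 2 clause(s); 1 remain; assigned so far: [1, 3]

Answer: x1=F x3=F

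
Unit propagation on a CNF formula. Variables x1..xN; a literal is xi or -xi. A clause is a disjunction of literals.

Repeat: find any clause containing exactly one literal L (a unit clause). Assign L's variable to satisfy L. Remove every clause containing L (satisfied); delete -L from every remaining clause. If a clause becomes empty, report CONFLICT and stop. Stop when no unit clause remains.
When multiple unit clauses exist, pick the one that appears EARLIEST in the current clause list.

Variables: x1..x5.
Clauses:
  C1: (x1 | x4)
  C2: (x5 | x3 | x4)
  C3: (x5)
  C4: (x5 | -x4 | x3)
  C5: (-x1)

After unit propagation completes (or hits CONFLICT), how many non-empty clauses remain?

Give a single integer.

Answer: 0

Derivation:
unit clause [5] forces x5=T; simplify:
  satisfied 3 clause(s); 2 remain; assigned so far: [5]
unit clause [-1] forces x1=F; simplify:
  drop 1 from [1, 4] -> [4]
  satisfied 1 clause(s); 1 remain; assigned so far: [1, 5]
unit clause [4] forces x4=T; simplify:
  satisfied 1 clause(s); 0 remain; assigned so far: [1, 4, 5]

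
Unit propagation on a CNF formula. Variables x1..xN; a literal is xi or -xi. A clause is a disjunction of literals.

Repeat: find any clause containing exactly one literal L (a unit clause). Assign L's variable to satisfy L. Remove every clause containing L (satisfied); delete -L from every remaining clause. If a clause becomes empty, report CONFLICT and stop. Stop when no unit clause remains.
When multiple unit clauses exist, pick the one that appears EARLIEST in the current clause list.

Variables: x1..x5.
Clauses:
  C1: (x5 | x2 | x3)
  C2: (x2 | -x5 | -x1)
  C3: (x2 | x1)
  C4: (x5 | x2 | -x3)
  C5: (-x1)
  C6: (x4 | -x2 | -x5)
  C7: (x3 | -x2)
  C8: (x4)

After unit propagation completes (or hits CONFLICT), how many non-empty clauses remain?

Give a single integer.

unit clause [-1] forces x1=F; simplify:
  drop 1 from [2, 1] -> [2]
  satisfied 2 clause(s); 6 remain; assigned so far: [1]
unit clause [2] forces x2=T; simplify:
  drop -2 from [4, -2, -5] -> [4, -5]
  drop -2 from [3, -2] -> [3]
  satisfied 3 clause(s); 3 remain; assigned so far: [1, 2]
unit clause [3] forces x3=T; simplify:
  satisfied 1 clause(s); 2 remain; assigned so far: [1, 2, 3]
unit clause [4] forces x4=T; simplify:
  satisfied 2 clause(s); 0 remain; assigned so far: [1, 2, 3, 4]

Answer: 0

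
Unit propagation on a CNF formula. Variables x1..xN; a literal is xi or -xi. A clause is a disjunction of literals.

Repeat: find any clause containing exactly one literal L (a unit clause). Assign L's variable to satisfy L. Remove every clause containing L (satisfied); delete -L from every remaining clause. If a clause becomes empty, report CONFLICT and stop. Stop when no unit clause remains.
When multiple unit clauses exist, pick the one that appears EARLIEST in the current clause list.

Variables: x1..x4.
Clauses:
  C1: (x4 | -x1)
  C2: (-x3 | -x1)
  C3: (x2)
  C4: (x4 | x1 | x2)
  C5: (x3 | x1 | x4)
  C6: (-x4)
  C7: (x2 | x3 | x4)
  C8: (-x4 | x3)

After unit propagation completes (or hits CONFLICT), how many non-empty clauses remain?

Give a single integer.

Answer: 0

Derivation:
unit clause [2] forces x2=T; simplify:
  satisfied 3 clause(s); 5 remain; assigned so far: [2]
unit clause [-4] forces x4=F; simplify:
  drop 4 from [4, -1] -> [-1]
  drop 4 from [3, 1, 4] -> [3, 1]
  satisfied 2 clause(s); 3 remain; assigned so far: [2, 4]
unit clause [-1] forces x1=F; simplify:
  drop 1 from [3, 1] -> [3]
  satisfied 2 clause(s); 1 remain; assigned so far: [1, 2, 4]
unit clause [3] forces x3=T; simplify:
  satisfied 1 clause(s); 0 remain; assigned so far: [1, 2, 3, 4]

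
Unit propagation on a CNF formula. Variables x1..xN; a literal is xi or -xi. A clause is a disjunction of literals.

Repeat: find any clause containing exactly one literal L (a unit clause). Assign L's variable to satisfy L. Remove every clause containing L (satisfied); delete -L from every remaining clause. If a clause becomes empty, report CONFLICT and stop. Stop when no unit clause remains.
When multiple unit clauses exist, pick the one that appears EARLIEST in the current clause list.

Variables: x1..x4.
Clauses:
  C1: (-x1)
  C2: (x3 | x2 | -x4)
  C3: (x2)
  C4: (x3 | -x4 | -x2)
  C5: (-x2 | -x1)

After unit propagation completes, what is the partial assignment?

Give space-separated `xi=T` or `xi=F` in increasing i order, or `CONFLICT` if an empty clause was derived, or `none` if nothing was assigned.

unit clause [-1] forces x1=F; simplify:
  satisfied 2 clause(s); 3 remain; assigned so far: [1]
unit clause [2] forces x2=T; simplify:
  drop -2 from [3, -4, -2] -> [3, -4]
  satisfied 2 clause(s); 1 remain; assigned so far: [1, 2]

Answer: x1=F x2=T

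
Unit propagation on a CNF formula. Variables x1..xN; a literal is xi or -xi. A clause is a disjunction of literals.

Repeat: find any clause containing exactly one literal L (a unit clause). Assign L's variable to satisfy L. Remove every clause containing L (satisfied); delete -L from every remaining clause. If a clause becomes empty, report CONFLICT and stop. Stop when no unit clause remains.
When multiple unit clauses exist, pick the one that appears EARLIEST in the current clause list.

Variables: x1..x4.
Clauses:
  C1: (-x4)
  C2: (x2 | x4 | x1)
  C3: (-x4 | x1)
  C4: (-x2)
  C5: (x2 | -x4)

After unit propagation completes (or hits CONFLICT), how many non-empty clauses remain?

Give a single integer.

Answer: 0

Derivation:
unit clause [-4] forces x4=F; simplify:
  drop 4 from [2, 4, 1] -> [2, 1]
  satisfied 3 clause(s); 2 remain; assigned so far: [4]
unit clause [-2] forces x2=F; simplify:
  drop 2 from [2, 1] -> [1]
  satisfied 1 clause(s); 1 remain; assigned so far: [2, 4]
unit clause [1] forces x1=T; simplify:
  satisfied 1 clause(s); 0 remain; assigned so far: [1, 2, 4]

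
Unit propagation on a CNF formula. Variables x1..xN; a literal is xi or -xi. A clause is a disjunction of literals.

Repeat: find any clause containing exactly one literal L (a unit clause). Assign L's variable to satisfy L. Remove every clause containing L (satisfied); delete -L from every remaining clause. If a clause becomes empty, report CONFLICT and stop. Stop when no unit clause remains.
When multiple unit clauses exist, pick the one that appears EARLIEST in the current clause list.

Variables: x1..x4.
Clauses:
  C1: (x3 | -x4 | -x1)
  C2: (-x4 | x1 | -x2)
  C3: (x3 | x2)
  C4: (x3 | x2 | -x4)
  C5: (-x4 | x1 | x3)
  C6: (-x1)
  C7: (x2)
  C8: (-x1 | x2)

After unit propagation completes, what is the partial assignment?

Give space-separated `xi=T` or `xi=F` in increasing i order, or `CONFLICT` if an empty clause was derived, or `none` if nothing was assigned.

Answer: x1=F x2=T x4=F

Derivation:
unit clause [-1] forces x1=F; simplify:
  drop 1 from [-4, 1, -2] -> [-4, -2]
  drop 1 from [-4, 1, 3] -> [-4, 3]
  satisfied 3 clause(s); 5 remain; assigned so far: [1]
unit clause [2] forces x2=T; simplify:
  drop -2 from [-4, -2] -> [-4]
  satisfied 3 clause(s); 2 remain; assigned so far: [1, 2]
unit clause [-4] forces x4=F; simplify:
  satisfied 2 clause(s); 0 remain; assigned so far: [1, 2, 4]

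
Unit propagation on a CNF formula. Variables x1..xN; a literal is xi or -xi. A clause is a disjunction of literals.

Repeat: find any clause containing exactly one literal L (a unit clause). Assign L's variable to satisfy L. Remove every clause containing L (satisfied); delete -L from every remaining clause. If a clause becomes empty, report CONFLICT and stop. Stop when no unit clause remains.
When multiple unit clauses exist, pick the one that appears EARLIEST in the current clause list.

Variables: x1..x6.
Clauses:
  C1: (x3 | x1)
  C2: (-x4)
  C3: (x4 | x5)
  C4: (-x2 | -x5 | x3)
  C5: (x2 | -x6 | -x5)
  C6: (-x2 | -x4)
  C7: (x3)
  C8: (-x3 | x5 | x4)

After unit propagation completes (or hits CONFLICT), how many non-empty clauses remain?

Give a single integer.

Answer: 1

Derivation:
unit clause [-4] forces x4=F; simplify:
  drop 4 from [4, 5] -> [5]
  drop 4 from [-3, 5, 4] -> [-3, 5]
  satisfied 2 clause(s); 6 remain; assigned so far: [4]
unit clause [5] forces x5=T; simplify:
  drop -5 from [-2, -5, 3] -> [-2, 3]
  drop -5 from [2, -6, -5] -> [2, -6]
  satisfied 2 clause(s); 4 remain; assigned so far: [4, 5]
unit clause [3] forces x3=T; simplify:
  satisfied 3 clause(s); 1 remain; assigned so far: [3, 4, 5]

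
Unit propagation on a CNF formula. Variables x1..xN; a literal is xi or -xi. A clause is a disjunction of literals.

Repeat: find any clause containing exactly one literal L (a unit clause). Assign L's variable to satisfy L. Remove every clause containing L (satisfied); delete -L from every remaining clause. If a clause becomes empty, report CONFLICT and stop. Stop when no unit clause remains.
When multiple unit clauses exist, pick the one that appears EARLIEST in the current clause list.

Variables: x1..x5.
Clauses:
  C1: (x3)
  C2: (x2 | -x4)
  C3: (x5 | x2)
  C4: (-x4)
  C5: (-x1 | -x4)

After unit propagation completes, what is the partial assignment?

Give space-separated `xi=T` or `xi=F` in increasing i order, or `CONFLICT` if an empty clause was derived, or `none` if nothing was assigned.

unit clause [3] forces x3=T; simplify:
  satisfied 1 clause(s); 4 remain; assigned so far: [3]
unit clause [-4] forces x4=F; simplify:
  satisfied 3 clause(s); 1 remain; assigned so far: [3, 4]

Answer: x3=T x4=F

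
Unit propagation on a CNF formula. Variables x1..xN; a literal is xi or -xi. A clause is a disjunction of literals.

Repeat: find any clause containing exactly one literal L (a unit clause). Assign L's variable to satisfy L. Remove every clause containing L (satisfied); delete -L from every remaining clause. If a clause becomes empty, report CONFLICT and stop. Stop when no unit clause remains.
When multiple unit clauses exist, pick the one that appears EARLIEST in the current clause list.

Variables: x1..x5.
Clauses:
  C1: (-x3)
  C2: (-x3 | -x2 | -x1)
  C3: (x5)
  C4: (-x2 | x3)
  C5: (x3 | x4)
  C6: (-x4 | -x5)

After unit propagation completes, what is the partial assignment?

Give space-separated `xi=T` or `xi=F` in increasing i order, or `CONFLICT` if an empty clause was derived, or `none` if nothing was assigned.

Answer: CONFLICT

Derivation:
unit clause [-3] forces x3=F; simplify:
  drop 3 from [-2, 3] -> [-2]
  drop 3 from [3, 4] -> [4]
  satisfied 2 clause(s); 4 remain; assigned so far: [3]
unit clause [5] forces x5=T; simplify:
  drop -5 from [-4, -5] -> [-4]
  satisfied 1 clause(s); 3 remain; assigned so far: [3, 5]
unit clause [-2] forces x2=F; simplify:
  satisfied 1 clause(s); 2 remain; assigned so far: [2, 3, 5]
unit clause [4] forces x4=T; simplify:
  drop -4 from [-4] -> [] (empty!)
  satisfied 1 clause(s); 1 remain; assigned so far: [2, 3, 4, 5]
CONFLICT (empty clause)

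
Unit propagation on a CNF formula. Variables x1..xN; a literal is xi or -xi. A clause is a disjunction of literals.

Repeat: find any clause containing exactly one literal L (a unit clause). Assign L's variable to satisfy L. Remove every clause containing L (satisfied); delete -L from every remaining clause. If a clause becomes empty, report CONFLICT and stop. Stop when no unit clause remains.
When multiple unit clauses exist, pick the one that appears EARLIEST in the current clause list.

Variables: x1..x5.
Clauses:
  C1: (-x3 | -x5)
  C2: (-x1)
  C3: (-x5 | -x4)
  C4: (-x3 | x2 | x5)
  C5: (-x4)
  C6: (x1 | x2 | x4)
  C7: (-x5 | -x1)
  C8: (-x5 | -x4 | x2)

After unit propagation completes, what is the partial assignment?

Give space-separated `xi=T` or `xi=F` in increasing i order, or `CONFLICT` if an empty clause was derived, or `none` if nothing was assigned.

Answer: x1=F x2=T x4=F

Derivation:
unit clause [-1] forces x1=F; simplify:
  drop 1 from [1, 2, 4] -> [2, 4]
  satisfied 2 clause(s); 6 remain; assigned so far: [1]
unit clause [-4] forces x4=F; simplify:
  drop 4 from [2, 4] -> [2]
  satisfied 3 clause(s); 3 remain; assigned so far: [1, 4]
unit clause [2] forces x2=T; simplify:
  satisfied 2 clause(s); 1 remain; assigned so far: [1, 2, 4]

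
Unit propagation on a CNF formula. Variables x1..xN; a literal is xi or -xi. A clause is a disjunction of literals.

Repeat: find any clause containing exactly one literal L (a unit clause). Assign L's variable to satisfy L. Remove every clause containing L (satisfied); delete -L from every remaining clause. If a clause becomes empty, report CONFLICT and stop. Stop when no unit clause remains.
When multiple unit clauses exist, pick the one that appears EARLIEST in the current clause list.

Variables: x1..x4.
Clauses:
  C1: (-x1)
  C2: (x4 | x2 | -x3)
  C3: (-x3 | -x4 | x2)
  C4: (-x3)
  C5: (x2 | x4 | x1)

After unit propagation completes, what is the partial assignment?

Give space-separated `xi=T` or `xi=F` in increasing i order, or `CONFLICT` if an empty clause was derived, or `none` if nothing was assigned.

unit clause [-1] forces x1=F; simplify:
  drop 1 from [2, 4, 1] -> [2, 4]
  satisfied 1 clause(s); 4 remain; assigned so far: [1]
unit clause [-3] forces x3=F; simplify:
  satisfied 3 clause(s); 1 remain; assigned so far: [1, 3]

Answer: x1=F x3=F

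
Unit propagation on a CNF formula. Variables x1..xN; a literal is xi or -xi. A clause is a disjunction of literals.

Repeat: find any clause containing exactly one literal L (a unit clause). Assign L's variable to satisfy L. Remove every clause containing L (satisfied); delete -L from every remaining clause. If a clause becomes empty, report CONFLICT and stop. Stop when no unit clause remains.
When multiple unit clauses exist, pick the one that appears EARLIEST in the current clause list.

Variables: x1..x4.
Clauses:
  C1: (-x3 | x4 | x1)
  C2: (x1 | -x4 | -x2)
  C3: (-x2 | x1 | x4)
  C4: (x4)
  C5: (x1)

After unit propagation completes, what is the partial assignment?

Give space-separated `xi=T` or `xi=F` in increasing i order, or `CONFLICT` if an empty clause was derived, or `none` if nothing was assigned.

Answer: x1=T x4=T

Derivation:
unit clause [4] forces x4=T; simplify:
  drop -4 from [1, -4, -2] -> [1, -2]
  satisfied 3 clause(s); 2 remain; assigned so far: [4]
unit clause [1] forces x1=T; simplify:
  satisfied 2 clause(s); 0 remain; assigned so far: [1, 4]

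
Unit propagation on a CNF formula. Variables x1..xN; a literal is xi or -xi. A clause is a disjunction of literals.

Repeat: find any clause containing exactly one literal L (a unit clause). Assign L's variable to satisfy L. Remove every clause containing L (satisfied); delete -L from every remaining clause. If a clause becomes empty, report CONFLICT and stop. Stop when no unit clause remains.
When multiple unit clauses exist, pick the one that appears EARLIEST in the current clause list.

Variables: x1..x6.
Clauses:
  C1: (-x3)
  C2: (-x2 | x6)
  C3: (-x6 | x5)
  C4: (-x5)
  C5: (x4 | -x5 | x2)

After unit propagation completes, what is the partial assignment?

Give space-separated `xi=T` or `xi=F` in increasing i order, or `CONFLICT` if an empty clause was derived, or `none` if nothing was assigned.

unit clause [-3] forces x3=F; simplify:
  satisfied 1 clause(s); 4 remain; assigned so far: [3]
unit clause [-5] forces x5=F; simplify:
  drop 5 from [-6, 5] -> [-6]
  satisfied 2 clause(s); 2 remain; assigned so far: [3, 5]
unit clause [-6] forces x6=F; simplify:
  drop 6 from [-2, 6] -> [-2]
  satisfied 1 clause(s); 1 remain; assigned so far: [3, 5, 6]
unit clause [-2] forces x2=F; simplify:
  satisfied 1 clause(s); 0 remain; assigned so far: [2, 3, 5, 6]

Answer: x2=F x3=F x5=F x6=F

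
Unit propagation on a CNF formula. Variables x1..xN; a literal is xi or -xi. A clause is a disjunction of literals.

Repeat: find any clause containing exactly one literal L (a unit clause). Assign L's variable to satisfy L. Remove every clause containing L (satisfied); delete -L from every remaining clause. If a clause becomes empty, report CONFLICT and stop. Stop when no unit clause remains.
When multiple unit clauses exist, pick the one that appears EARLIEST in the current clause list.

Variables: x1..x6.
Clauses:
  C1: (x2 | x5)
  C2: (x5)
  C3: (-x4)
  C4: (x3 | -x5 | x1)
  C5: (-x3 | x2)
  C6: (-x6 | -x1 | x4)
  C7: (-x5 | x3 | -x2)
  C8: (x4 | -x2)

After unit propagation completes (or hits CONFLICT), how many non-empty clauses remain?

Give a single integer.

unit clause [5] forces x5=T; simplify:
  drop -5 from [3, -5, 1] -> [3, 1]
  drop -5 from [-5, 3, -2] -> [3, -2]
  satisfied 2 clause(s); 6 remain; assigned so far: [5]
unit clause [-4] forces x4=F; simplify:
  drop 4 from [-6, -1, 4] -> [-6, -1]
  drop 4 from [4, -2] -> [-2]
  satisfied 1 clause(s); 5 remain; assigned so far: [4, 5]
unit clause [-2] forces x2=F; simplify:
  drop 2 from [-3, 2] -> [-3]
  satisfied 2 clause(s); 3 remain; assigned so far: [2, 4, 5]
unit clause [-3] forces x3=F; simplify:
  drop 3 from [3, 1] -> [1]
  satisfied 1 clause(s); 2 remain; assigned so far: [2, 3, 4, 5]
unit clause [1] forces x1=T; simplify:
  drop -1 from [-6, -1] -> [-6]
  satisfied 1 clause(s); 1 remain; assigned so far: [1, 2, 3, 4, 5]
unit clause [-6] forces x6=F; simplify:
  satisfied 1 clause(s); 0 remain; assigned so far: [1, 2, 3, 4, 5, 6]

Answer: 0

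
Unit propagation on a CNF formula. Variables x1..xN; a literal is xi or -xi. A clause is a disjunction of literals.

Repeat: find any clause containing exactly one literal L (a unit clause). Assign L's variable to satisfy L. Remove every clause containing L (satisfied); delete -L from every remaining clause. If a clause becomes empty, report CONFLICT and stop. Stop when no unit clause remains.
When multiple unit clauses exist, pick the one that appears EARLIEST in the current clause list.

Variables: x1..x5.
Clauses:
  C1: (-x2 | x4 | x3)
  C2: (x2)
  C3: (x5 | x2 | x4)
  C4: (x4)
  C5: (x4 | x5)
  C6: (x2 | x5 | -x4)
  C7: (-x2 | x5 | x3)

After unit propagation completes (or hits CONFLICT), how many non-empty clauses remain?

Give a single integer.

unit clause [2] forces x2=T; simplify:
  drop -2 from [-2, 4, 3] -> [4, 3]
  drop -2 from [-2, 5, 3] -> [5, 3]
  satisfied 3 clause(s); 4 remain; assigned so far: [2]
unit clause [4] forces x4=T; simplify:
  satisfied 3 clause(s); 1 remain; assigned so far: [2, 4]

Answer: 1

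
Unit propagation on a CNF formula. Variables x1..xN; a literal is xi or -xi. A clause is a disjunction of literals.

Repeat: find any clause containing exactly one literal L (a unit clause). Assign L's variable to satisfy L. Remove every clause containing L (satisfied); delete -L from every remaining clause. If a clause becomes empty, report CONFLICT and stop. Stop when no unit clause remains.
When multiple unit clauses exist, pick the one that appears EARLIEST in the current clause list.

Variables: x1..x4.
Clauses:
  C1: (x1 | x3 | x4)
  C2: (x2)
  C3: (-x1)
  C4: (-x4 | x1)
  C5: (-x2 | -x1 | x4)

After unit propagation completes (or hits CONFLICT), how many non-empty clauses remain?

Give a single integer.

Answer: 0

Derivation:
unit clause [2] forces x2=T; simplify:
  drop -2 from [-2, -1, 4] -> [-1, 4]
  satisfied 1 clause(s); 4 remain; assigned so far: [2]
unit clause [-1] forces x1=F; simplify:
  drop 1 from [1, 3, 4] -> [3, 4]
  drop 1 from [-4, 1] -> [-4]
  satisfied 2 clause(s); 2 remain; assigned so far: [1, 2]
unit clause [-4] forces x4=F; simplify:
  drop 4 from [3, 4] -> [3]
  satisfied 1 clause(s); 1 remain; assigned so far: [1, 2, 4]
unit clause [3] forces x3=T; simplify:
  satisfied 1 clause(s); 0 remain; assigned so far: [1, 2, 3, 4]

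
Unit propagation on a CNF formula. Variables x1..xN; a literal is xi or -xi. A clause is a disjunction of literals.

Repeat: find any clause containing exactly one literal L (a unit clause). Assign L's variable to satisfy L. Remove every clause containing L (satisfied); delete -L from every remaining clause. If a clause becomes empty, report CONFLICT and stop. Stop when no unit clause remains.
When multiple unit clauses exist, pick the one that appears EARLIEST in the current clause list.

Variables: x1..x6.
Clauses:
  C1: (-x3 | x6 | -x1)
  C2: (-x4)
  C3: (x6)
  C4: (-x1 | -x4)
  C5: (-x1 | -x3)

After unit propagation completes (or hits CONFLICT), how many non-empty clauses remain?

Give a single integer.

unit clause [-4] forces x4=F; simplify:
  satisfied 2 clause(s); 3 remain; assigned so far: [4]
unit clause [6] forces x6=T; simplify:
  satisfied 2 clause(s); 1 remain; assigned so far: [4, 6]

Answer: 1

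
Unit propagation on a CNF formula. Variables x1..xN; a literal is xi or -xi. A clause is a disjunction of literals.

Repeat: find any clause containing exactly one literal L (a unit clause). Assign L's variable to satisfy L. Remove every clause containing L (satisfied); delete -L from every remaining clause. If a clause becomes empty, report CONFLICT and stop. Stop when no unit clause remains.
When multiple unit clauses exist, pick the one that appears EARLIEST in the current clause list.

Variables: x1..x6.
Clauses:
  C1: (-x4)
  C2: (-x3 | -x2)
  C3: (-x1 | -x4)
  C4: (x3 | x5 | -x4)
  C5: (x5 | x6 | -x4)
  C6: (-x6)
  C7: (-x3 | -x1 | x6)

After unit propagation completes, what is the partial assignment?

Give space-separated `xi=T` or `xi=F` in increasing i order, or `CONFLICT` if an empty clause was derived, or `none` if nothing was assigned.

Answer: x4=F x6=F

Derivation:
unit clause [-4] forces x4=F; simplify:
  satisfied 4 clause(s); 3 remain; assigned so far: [4]
unit clause [-6] forces x6=F; simplify:
  drop 6 from [-3, -1, 6] -> [-3, -1]
  satisfied 1 clause(s); 2 remain; assigned so far: [4, 6]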